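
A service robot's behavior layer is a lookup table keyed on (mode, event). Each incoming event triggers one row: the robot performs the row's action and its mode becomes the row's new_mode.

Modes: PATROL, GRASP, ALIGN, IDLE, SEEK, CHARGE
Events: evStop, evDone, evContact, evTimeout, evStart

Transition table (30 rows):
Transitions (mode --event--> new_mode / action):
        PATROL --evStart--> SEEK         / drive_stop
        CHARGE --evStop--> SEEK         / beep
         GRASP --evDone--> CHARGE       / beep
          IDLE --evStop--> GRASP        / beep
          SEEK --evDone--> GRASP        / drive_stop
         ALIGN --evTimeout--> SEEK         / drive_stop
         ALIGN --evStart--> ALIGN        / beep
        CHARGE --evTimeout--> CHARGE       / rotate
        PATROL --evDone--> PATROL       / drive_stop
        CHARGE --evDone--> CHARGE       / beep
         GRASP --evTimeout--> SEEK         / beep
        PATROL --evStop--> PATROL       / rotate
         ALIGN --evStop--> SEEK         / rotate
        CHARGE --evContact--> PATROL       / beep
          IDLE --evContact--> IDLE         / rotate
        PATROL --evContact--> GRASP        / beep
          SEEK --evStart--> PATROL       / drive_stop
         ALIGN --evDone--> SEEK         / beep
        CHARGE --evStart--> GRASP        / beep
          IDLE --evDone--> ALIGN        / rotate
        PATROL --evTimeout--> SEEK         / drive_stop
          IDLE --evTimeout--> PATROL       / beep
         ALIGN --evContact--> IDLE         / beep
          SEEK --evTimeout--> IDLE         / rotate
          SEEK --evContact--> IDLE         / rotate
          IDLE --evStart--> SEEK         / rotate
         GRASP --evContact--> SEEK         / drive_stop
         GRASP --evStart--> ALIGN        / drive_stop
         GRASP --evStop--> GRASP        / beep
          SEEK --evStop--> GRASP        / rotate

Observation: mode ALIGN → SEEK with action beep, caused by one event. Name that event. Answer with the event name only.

try evStop: (ALIGN, evStop) → (SEEK, rotate)
try evDone: (ALIGN, evDone) → (SEEK, beep)  ← matches
try evContact: (ALIGN, evContact) → (IDLE, beep)
try evTimeout: (ALIGN, evTimeout) → (SEEK, drive_stop)
try evStart: (ALIGN, evStart) → (ALIGN, beep)

evDone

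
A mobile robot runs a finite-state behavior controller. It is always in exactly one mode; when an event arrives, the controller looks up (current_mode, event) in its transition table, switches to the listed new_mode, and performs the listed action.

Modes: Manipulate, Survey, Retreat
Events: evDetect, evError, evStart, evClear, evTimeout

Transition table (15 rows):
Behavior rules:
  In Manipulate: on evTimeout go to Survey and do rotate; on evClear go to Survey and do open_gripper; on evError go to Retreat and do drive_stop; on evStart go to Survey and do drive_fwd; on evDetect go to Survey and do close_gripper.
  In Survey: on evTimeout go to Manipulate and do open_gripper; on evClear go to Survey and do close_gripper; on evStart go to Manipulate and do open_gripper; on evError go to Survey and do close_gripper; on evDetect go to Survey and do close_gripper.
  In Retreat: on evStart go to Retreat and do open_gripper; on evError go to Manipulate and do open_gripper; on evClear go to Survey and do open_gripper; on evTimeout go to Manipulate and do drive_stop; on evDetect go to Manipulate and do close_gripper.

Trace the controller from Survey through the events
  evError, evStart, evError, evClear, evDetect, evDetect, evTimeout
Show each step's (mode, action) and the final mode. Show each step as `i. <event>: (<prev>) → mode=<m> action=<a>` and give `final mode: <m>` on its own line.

1. evError: (Survey) → mode=Survey action=close_gripper
2. evStart: (Survey) → mode=Manipulate action=open_gripper
3. evError: (Manipulate) → mode=Retreat action=drive_stop
4. evClear: (Retreat) → mode=Survey action=open_gripper
5. evDetect: (Survey) → mode=Survey action=close_gripper
6. evDetect: (Survey) → mode=Survey action=close_gripper
7. evTimeout: (Survey) → mode=Manipulate action=open_gripper

final mode: Manipulate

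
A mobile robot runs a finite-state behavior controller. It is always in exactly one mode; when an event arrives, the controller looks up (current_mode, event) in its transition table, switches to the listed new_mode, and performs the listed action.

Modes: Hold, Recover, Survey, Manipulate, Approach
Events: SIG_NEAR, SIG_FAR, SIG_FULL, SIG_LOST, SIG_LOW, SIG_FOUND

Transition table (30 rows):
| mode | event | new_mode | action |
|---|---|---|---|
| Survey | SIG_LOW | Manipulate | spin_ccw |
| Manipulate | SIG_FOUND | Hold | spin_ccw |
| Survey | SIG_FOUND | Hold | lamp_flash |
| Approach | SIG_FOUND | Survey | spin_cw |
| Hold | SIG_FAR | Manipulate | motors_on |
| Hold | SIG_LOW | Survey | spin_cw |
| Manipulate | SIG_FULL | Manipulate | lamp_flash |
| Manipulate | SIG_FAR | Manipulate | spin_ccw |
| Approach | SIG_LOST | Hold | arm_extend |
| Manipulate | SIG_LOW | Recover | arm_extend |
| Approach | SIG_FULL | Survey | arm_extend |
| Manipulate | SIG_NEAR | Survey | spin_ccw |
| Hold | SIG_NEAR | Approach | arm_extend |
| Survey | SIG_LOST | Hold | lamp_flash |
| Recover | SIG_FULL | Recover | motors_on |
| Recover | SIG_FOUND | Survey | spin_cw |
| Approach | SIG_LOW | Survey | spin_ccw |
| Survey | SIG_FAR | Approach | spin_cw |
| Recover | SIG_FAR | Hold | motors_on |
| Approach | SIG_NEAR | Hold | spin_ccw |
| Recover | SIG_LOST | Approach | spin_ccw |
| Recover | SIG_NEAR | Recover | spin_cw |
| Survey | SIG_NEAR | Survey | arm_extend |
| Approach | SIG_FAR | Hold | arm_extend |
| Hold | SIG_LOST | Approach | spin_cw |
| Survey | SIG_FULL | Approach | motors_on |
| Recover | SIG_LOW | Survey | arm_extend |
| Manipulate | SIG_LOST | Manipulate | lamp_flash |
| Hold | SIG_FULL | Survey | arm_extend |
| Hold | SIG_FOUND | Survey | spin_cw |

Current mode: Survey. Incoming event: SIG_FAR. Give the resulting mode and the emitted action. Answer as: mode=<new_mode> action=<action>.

current mode = Survey; filter table to that mode:
  (Survey, SIG_LOW) → (Manipulate, spin_ccw)
  (Survey, SIG_FOUND) → (Hold, lamp_flash)
  (Survey, SIG_LOST) → (Hold, lamp_flash)
  (Survey, SIG_FAR) → (Approach, spin_cw)  ← event matches
  (Survey, SIG_NEAR) → (Survey, arm_extend)
  (Survey, SIG_FULL) → (Approach, motors_on)
event = SIG_FAR selects (Approach, spin_cw)

mode=Approach action=spin_cw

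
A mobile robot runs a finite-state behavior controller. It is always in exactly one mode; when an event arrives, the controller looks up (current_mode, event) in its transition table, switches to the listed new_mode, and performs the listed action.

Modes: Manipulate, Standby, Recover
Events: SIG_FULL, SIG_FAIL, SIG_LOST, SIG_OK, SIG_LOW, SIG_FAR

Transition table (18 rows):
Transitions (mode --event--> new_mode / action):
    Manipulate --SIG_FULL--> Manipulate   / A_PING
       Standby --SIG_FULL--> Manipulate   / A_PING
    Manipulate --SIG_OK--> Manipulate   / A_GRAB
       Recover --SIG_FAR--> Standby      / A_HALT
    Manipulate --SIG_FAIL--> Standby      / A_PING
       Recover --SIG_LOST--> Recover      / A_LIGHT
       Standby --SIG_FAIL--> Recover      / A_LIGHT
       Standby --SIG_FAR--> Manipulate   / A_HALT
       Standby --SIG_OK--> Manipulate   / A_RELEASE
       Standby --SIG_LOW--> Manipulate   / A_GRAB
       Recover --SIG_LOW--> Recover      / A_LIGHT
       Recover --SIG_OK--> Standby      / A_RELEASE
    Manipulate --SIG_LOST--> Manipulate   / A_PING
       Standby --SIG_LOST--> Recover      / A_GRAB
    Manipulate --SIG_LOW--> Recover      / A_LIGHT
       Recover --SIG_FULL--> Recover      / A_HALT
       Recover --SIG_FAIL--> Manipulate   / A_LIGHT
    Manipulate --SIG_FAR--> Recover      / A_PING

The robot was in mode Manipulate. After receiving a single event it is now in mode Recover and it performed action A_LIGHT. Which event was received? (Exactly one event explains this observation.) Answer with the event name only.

SIG_LOW

try SIG_FULL: (Manipulate, SIG_FULL) → (Manipulate, A_PING)
try SIG_FAIL: (Manipulate, SIG_FAIL) → (Standby, A_PING)
try SIG_LOST: (Manipulate, SIG_LOST) → (Manipulate, A_PING)
try SIG_OK: (Manipulate, SIG_OK) → (Manipulate, A_GRAB)
try SIG_LOW: (Manipulate, SIG_LOW) → (Recover, A_LIGHT)  ← matches
try SIG_FAR: (Manipulate, SIG_FAR) → (Recover, A_PING)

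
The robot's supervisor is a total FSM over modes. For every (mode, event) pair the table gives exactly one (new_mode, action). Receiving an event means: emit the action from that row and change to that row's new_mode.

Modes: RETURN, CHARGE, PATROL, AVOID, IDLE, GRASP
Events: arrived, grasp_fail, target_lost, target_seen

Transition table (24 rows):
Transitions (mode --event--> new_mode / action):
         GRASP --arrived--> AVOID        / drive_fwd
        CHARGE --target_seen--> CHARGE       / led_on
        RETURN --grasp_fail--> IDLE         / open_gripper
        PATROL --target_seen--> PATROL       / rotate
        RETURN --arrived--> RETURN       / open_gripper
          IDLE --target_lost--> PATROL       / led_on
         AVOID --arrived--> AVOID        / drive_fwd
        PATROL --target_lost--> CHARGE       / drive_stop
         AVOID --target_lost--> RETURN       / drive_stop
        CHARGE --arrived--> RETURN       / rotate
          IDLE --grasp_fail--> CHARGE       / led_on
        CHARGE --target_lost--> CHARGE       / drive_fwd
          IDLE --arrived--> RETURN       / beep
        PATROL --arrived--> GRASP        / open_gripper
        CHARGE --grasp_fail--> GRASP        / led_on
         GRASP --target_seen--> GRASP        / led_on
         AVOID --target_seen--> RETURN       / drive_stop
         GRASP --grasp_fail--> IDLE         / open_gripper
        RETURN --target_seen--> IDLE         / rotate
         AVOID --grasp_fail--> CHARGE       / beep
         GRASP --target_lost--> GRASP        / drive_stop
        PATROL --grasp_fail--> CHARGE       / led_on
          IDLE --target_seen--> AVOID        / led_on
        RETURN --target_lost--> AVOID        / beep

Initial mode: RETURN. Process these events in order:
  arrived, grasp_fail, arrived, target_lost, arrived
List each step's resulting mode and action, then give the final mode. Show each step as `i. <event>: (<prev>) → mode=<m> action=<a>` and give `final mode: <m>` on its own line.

final mode: AVOID

1. arrived: (RETURN) → mode=RETURN action=open_gripper
2. grasp_fail: (RETURN) → mode=IDLE action=open_gripper
3. arrived: (IDLE) → mode=RETURN action=beep
4. target_lost: (RETURN) → mode=AVOID action=beep
5. arrived: (AVOID) → mode=AVOID action=drive_fwd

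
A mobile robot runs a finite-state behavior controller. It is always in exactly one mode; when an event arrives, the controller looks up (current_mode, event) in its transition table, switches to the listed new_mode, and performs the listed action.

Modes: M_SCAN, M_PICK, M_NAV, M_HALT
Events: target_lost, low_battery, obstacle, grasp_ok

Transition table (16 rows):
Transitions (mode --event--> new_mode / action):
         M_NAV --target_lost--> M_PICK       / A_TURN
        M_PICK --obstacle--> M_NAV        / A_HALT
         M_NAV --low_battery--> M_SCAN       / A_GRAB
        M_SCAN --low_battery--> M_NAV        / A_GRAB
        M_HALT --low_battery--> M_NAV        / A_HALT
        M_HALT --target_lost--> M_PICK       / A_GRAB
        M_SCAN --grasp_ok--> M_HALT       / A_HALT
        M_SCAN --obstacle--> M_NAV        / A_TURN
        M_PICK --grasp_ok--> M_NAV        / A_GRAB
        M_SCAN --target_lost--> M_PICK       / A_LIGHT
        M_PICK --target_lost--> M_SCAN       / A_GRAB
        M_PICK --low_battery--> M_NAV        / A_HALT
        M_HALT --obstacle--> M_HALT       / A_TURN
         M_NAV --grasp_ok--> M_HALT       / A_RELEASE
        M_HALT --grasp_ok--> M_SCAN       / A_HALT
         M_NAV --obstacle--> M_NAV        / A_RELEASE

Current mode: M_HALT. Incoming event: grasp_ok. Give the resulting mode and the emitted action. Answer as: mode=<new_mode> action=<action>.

mode=M_SCAN action=A_HALT

current mode = M_HALT; filter table to that mode:
  (M_HALT, low_battery) → (M_NAV, A_HALT)
  (M_HALT, target_lost) → (M_PICK, A_GRAB)
  (M_HALT, obstacle) → (M_HALT, A_TURN)
  (M_HALT, grasp_ok) → (M_SCAN, A_HALT)  ← event matches
event = grasp_ok selects (M_SCAN, A_HALT)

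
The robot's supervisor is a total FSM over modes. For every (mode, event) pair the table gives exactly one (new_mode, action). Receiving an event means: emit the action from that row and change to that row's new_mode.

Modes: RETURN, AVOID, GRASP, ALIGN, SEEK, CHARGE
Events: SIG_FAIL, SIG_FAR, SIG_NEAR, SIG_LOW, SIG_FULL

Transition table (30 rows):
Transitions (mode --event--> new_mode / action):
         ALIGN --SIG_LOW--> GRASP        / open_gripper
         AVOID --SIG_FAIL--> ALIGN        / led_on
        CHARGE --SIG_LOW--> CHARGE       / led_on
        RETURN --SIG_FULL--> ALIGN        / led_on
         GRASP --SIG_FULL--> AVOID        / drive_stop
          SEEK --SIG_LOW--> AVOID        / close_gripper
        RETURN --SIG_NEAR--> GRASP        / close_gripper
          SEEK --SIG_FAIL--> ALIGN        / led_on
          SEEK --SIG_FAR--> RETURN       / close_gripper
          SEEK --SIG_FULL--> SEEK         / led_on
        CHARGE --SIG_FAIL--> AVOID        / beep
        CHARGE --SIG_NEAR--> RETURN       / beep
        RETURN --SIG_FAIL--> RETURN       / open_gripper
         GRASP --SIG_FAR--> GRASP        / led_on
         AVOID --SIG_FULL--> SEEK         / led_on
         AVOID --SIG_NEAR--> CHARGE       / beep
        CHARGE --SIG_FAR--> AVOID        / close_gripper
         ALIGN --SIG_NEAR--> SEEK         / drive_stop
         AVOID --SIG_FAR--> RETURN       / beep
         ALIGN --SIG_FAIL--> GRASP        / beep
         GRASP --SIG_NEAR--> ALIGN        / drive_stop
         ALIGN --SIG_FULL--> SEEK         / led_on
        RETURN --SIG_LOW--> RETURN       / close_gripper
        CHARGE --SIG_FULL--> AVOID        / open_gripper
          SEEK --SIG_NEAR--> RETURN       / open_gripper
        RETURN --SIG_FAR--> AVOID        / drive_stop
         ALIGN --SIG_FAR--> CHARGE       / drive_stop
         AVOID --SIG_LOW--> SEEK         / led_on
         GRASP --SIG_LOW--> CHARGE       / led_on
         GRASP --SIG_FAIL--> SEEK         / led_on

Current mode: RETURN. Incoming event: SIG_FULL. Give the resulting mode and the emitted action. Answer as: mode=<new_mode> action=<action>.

mode=ALIGN action=led_on

current mode = RETURN; filter table to that mode:
  (RETURN, SIG_FULL) → (ALIGN, led_on)  ← event matches
  (RETURN, SIG_NEAR) → (GRASP, close_gripper)
  (RETURN, SIG_FAIL) → (RETURN, open_gripper)
  (RETURN, SIG_LOW) → (RETURN, close_gripper)
  (RETURN, SIG_FAR) → (AVOID, drive_stop)
event = SIG_FULL selects (ALIGN, led_on)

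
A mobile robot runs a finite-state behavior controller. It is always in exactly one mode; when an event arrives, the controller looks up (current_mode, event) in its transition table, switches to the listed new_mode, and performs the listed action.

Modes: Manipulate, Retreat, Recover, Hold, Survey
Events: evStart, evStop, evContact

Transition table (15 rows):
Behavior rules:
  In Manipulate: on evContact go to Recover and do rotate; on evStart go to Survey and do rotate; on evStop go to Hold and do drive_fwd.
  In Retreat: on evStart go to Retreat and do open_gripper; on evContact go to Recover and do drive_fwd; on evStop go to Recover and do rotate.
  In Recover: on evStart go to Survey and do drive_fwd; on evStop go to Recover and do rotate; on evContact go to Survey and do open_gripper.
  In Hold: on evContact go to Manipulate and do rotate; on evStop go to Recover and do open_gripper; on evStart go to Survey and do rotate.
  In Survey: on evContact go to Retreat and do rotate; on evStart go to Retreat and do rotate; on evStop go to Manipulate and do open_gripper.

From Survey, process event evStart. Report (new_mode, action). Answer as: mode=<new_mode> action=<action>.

mode=Retreat action=rotate

current mode = Survey; filter table to that mode:
  (Survey, evContact) → (Retreat, rotate)
  (Survey, evStart) → (Retreat, rotate)  ← event matches
  (Survey, evStop) → (Manipulate, open_gripper)
event = evStart selects (Retreat, rotate)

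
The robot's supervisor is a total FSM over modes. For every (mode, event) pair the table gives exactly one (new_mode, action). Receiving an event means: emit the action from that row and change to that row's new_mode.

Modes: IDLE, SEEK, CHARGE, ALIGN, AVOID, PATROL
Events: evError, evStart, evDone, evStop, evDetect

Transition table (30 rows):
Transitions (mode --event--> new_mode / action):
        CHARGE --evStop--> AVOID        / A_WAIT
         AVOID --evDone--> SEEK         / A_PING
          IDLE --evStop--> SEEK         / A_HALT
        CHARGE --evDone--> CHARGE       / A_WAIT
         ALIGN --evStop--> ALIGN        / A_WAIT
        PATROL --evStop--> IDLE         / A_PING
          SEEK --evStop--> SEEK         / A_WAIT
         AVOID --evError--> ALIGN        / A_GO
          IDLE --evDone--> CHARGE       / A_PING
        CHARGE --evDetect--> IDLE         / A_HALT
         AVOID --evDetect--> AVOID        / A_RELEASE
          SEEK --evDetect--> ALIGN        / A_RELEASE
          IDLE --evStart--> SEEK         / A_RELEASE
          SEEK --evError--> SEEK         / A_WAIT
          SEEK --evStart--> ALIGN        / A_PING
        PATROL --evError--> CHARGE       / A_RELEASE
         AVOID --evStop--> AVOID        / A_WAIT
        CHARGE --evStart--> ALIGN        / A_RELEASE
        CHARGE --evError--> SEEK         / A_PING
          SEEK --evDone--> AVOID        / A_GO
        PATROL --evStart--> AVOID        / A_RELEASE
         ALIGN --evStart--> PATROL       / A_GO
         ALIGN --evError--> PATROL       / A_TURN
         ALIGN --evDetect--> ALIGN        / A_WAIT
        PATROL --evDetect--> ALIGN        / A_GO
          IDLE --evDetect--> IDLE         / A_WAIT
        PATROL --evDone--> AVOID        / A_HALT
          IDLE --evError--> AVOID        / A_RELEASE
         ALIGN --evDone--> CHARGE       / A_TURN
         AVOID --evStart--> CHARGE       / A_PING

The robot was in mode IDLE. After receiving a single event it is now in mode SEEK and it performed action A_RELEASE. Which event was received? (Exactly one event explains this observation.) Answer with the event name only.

try evError: (IDLE, evError) → (AVOID, A_RELEASE)
try evStart: (IDLE, evStart) → (SEEK, A_RELEASE)  ← matches
try evDone: (IDLE, evDone) → (CHARGE, A_PING)
try evStop: (IDLE, evStop) → (SEEK, A_HALT)
try evDetect: (IDLE, evDetect) → (IDLE, A_WAIT)

evStart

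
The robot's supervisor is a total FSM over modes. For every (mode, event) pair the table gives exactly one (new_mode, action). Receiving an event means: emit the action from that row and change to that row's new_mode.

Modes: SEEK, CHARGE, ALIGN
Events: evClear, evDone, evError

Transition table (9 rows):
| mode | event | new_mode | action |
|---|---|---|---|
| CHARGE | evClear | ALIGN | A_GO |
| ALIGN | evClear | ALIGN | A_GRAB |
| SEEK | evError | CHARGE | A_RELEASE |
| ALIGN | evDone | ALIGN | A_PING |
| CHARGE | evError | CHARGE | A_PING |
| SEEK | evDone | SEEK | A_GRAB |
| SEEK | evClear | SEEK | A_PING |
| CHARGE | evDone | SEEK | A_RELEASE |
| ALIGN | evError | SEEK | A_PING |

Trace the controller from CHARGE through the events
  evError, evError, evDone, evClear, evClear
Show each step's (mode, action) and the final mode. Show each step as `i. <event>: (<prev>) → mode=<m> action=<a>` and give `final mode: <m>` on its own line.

final mode: SEEK

1. evError: (CHARGE) → mode=CHARGE action=A_PING
2. evError: (CHARGE) → mode=CHARGE action=A_PING
3. evDone: (CHARGE) → mode=SEEK action=A_RELEASE
4. evClear: (SEEK) → mode=SEEK action=A_PING
5. evClear: (SEEK) → mode=SEEK action=A_PING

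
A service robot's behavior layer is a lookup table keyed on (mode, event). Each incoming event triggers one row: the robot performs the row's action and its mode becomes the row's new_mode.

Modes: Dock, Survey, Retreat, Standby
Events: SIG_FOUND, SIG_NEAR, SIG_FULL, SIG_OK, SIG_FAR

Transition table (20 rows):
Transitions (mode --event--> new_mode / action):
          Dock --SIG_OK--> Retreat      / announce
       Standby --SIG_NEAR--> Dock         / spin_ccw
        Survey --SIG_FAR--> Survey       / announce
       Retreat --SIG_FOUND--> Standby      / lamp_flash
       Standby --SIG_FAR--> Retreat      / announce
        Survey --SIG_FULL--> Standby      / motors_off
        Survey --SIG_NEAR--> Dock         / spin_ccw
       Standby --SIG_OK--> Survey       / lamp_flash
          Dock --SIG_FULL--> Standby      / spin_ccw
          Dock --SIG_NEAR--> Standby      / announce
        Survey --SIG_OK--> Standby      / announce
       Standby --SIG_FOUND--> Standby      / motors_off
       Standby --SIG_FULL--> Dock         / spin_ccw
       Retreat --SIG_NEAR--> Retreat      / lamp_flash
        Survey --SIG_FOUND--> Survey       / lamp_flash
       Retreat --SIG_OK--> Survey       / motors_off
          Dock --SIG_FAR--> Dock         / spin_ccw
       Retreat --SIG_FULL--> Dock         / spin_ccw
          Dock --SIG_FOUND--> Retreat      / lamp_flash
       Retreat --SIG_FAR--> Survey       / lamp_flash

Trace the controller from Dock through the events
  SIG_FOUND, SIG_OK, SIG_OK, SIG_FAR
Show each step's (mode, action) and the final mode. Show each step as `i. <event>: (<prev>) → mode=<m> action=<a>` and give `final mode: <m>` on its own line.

1. SIG_FOUND: (Dock) → mode=Retreat action=lamp_flash
2. SIG_OK: (Retreat) → mode=Survey action=motors_off
3. SIG_OK: (Survey) → mode=Standby action=announce
4. SIG_FAR: (Standby) → mode=Retreat action=announce

final mode: Retreat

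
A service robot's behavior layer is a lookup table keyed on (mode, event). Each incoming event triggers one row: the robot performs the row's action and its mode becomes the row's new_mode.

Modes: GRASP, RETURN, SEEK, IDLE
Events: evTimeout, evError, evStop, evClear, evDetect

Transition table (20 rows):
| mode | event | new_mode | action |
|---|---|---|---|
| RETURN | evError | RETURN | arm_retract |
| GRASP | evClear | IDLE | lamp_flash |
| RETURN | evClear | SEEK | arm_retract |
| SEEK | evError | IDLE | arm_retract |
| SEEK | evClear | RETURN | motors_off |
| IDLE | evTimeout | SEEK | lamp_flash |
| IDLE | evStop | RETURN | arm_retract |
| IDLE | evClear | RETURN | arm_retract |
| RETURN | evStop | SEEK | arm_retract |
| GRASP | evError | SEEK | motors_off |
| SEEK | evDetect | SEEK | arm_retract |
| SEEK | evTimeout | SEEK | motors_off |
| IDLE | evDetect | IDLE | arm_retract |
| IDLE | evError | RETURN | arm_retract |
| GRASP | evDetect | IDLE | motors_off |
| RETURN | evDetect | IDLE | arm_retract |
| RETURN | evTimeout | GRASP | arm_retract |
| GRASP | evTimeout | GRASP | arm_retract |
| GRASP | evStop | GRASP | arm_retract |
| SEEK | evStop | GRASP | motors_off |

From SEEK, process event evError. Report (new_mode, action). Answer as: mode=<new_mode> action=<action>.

current mode = SEEK; filter table to that mode:
  (SEEK, evError) → (IDLE, arm_retract)  ← event matches
  (SEEK, evClear) → (RETURN, motors_off)
  (SEEK, evDetect) → (SEEK, arm_retract)
  (SEEK, evTimeout) → (SEEK, motors_off)
  (SEEK, evStop) → (GRASP, motors_off)
event = evError selects (IDLE, arm_retract)

mode=IDLE action=arm_retract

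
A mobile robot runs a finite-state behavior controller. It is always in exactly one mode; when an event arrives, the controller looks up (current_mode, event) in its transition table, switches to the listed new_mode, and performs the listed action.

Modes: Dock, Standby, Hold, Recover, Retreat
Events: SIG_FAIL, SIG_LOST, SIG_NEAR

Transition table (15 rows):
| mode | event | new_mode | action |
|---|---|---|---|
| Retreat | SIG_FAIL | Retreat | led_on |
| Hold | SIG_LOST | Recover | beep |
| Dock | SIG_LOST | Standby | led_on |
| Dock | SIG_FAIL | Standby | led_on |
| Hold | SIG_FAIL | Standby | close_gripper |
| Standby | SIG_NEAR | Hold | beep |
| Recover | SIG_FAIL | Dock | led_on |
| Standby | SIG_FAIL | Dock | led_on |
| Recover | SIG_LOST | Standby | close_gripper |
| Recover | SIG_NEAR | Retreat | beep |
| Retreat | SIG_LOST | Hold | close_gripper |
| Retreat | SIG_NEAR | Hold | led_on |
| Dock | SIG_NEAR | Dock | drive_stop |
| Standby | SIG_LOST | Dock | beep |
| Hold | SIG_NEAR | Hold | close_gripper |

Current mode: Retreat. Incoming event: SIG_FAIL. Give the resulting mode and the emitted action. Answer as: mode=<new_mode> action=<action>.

current mode = Retreat; filter table to that mode:
  (Retreat, SIG_FAIL) → (Retreat, led_on)  ← event matches
  (Retreat, SIG_LOST) → (Hold, close_gripper)
  (Retreat, SIG_NEAR) → (Hold, led_on)
event = SIG_FAIL selects (Retreat, led_on)

mode=Retreat action=led_on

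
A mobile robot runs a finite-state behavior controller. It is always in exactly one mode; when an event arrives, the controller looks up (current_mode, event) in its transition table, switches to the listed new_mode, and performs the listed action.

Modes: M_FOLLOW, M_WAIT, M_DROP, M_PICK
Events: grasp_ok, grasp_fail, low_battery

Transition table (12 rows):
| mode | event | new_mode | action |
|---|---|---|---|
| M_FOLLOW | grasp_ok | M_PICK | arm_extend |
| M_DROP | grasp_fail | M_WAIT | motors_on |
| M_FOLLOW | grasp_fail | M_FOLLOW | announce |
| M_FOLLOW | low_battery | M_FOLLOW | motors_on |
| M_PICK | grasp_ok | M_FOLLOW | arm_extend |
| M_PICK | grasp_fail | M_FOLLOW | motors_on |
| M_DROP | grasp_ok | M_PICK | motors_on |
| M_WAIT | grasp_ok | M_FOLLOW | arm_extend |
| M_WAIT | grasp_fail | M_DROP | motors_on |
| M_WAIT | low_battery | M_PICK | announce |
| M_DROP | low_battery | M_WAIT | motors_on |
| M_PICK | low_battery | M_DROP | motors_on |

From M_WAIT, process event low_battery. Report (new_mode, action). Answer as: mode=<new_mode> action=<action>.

mode=M_PICK action=announce

current mode = M_WAIT; filter table to that mode:
  (M_WAIT, grasp_ok) → (M_FOLLOW, arm_extend)
  (M_WAIT, grasp_fail) → (M_DROP, motors_on)
  (M_WAIT, low_battery) → (M_PICK, announce)  ← event matches
event = low_battery selects (M_PICK, announce)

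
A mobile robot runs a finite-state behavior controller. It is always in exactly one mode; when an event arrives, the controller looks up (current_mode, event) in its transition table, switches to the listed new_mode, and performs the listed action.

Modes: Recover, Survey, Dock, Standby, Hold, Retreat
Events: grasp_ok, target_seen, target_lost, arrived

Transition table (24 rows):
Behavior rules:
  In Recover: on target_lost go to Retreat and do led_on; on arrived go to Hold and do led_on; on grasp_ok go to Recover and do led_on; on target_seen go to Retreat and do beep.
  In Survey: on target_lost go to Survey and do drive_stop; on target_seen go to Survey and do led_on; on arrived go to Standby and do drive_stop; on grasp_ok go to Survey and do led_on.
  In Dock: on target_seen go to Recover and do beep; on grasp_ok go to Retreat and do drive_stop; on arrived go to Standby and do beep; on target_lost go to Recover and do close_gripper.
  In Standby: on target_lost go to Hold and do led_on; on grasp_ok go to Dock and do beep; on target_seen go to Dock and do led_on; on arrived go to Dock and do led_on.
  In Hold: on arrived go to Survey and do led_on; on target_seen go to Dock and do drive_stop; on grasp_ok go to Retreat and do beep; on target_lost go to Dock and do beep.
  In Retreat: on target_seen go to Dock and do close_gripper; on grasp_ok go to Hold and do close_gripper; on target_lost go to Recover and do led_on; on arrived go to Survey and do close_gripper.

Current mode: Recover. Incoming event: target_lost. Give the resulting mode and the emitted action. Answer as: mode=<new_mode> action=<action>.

mode=Retreat action=led_on

current mode = Recover; filter table to that mode:
  (Recover, target_lost) → (Retreat, led_on)  ← event matches
  (Recover, arrived) → (Hold, led_on)
  (Recover, grasp_ok) → (Recover, led_on)
  (Recover, target_seen) → (Retreat, beep)
event = target_lost selects (Retreat, led_on)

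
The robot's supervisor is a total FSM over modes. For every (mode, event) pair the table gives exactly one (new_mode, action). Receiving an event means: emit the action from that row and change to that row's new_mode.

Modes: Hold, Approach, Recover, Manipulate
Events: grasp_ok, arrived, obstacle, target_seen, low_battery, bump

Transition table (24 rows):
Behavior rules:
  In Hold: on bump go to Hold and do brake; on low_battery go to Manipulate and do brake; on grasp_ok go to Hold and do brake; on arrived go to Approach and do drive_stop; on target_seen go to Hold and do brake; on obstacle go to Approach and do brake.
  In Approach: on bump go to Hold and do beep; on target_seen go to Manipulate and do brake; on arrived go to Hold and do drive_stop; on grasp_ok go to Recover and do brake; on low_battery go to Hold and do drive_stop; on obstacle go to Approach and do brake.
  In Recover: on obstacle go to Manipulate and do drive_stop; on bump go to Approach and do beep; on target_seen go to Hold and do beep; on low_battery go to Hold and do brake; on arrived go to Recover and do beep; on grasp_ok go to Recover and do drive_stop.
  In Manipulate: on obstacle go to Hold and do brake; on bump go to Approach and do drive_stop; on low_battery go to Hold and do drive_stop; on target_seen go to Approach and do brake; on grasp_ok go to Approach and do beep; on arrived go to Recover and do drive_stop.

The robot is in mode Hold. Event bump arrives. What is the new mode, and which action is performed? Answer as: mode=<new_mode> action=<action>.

current mode = Hold; filter table to that mode:
  (Hold, bump) → (Hold, brake)  ← event matches
  (Hold, low_battery) → (Manipulate, brake)
  (Hold, grasp_ok) → (Hold, brake)
  (Hold, arrived) → (Approach, drive_stop)
  (Hold, target_seen) → (Hold, brake)
  (Hold, obstacle) → (Approach, brake)
event = bump selects (Hold, brake)

mode=Hold action=brake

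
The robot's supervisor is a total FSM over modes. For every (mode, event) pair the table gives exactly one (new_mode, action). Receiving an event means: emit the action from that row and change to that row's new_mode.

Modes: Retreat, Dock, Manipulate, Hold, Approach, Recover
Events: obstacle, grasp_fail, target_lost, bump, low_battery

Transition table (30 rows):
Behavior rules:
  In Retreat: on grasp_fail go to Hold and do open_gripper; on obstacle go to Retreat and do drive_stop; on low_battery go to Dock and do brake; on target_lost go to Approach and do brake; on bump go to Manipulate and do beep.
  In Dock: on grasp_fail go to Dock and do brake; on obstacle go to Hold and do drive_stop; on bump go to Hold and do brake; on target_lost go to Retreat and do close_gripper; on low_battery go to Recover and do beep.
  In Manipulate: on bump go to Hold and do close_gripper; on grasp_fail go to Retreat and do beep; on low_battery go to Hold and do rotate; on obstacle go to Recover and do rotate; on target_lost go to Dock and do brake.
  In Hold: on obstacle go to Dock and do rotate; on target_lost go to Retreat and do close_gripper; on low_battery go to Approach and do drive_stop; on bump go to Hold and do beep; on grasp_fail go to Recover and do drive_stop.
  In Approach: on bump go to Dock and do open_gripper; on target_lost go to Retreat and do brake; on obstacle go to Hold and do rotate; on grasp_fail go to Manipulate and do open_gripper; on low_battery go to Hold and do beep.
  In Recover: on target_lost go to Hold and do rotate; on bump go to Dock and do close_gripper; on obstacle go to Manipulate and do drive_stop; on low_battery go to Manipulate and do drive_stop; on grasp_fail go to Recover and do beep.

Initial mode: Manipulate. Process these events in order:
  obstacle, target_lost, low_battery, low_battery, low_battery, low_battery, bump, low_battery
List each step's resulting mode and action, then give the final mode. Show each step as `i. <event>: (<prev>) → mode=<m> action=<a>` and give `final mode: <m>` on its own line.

final mode: Approach

1. obstacle: (Manipulate) → mode=Recover action=rotate
2. target_lost: (Recover) → mode=Hold action=rotate
3. low_battery: (Hold) → mode=Approach action=drive_stop
4. low_battery: (Approach) → mode=Hold action=beep
5. low_battery: (Hold) → mode=Approach action=drive_stop
6. low_battery: (Approach) → mode=Hold action=beep
7. bump: (Hold) → mode=Hold action=beep
8. low_battery: (Hold) → mode=Approach action=drive_stop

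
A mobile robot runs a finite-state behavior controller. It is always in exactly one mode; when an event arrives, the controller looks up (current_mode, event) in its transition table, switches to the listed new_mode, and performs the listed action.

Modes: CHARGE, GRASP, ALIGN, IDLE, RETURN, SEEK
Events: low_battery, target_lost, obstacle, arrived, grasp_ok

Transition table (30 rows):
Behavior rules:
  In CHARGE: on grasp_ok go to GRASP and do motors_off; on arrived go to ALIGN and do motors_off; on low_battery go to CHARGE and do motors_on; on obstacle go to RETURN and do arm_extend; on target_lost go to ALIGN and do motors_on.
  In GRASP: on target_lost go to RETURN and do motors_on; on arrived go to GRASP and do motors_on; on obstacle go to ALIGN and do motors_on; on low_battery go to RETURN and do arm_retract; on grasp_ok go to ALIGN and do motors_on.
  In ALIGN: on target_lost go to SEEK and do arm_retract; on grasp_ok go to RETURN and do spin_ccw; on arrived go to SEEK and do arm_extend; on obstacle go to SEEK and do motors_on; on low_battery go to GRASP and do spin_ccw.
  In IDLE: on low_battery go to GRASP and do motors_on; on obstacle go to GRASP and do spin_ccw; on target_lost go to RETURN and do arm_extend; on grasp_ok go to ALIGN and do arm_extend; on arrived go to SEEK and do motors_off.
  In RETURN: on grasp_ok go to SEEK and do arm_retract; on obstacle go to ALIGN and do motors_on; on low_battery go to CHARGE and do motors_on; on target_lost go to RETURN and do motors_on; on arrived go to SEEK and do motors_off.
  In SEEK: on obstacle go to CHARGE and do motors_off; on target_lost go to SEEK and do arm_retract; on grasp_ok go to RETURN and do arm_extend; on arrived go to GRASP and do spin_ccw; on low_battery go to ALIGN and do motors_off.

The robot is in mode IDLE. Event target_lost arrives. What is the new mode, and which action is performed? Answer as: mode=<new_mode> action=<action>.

current mode = IDLE; filter table to that mode:
  (IDLE, low_battery) → (GRASP, motors_on)
  (IDLE, obstacle) → (GRASP, spin_ccw)
  (IDLE, target_lost) → (RETURN, arm_extend)  ← event matches
  (IDLE, grasp_ok) → (ALIGN, arm_extend)
  (IDLE, arrived) → (SEEK, motors_off)
event = target_lost selects (RETURN, arm_extend)

mode=RETURN action=arm_extend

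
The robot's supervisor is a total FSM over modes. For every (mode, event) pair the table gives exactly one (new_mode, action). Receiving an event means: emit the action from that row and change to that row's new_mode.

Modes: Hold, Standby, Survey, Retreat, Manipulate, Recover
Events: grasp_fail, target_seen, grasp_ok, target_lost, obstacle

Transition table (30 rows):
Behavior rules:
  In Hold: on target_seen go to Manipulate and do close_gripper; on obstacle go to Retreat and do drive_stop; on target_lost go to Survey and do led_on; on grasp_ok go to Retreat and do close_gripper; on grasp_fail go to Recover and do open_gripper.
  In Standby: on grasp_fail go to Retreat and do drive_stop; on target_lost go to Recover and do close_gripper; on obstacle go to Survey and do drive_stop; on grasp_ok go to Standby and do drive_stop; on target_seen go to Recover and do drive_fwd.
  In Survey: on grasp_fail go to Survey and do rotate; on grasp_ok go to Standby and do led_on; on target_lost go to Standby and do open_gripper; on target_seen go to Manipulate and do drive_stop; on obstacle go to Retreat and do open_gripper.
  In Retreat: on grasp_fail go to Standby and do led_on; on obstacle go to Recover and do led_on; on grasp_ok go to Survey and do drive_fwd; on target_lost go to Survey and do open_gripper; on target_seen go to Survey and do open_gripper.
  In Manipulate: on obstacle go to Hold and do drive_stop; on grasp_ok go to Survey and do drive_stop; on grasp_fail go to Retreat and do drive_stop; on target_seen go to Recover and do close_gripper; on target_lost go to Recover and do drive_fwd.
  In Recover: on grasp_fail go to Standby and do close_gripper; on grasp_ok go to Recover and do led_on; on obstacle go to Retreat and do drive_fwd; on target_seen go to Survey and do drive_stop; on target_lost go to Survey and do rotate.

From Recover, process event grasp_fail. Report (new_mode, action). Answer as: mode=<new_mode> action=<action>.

current mode = Recover; filter table to that mode:
  (Recover, grasp_fail) → (Standby, close_gripper)  ← event matches
  (Recover, grasp_ok) → (Recover, led_on)
  (Recover, obstacle) → (Retreat, drive_fwd)
  (Recover, target_seen) → (Survey, drive_stop)
  (Recover, target_lost) → (Survey, rotate)
event = grasp_fail selects (Standby, close_gripper)

mode=Standby action=close_gripper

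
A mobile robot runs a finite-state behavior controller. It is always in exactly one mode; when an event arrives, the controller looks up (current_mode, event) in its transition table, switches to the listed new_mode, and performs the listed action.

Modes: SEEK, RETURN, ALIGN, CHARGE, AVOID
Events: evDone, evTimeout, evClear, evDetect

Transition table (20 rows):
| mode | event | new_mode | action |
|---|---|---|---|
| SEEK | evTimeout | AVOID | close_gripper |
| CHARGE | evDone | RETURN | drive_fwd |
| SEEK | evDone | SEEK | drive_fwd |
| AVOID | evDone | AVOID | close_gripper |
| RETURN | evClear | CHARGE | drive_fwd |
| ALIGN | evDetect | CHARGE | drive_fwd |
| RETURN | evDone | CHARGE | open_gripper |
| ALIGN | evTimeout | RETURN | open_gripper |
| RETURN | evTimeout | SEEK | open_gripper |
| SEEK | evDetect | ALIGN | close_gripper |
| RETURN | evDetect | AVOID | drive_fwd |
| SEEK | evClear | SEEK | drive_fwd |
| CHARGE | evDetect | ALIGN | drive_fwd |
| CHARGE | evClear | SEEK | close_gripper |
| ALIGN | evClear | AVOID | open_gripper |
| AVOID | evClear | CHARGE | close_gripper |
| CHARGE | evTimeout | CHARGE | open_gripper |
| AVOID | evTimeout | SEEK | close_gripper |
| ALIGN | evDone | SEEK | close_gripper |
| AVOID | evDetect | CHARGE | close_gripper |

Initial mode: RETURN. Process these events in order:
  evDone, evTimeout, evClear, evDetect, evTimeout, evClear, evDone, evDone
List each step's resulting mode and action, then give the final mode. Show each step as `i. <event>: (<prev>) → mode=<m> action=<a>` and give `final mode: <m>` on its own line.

1. evDone: (RETURN) → mode=CHARGE action=open_gripper
2. evTimeout: (CHARGE) → mode=CHARGE action=open_gripper
3. evClear: (CHARGE) → mode=SEEK action=close_gripper
4. evDetect: (SEEK) → mode=ALIGN action=close_gripper
5. evTimeout: (ALIGN) → mode=RETURN action=open_gripper
6. evClear: (RETURN) → mode=CHARGE action=drive_fwd
7. evDone: (CHARGE) → mode=RETURN action=drive_fwd
8. evDone: (RETURN) → mode=CHARGE action=open_gripper

final mode: CHARGE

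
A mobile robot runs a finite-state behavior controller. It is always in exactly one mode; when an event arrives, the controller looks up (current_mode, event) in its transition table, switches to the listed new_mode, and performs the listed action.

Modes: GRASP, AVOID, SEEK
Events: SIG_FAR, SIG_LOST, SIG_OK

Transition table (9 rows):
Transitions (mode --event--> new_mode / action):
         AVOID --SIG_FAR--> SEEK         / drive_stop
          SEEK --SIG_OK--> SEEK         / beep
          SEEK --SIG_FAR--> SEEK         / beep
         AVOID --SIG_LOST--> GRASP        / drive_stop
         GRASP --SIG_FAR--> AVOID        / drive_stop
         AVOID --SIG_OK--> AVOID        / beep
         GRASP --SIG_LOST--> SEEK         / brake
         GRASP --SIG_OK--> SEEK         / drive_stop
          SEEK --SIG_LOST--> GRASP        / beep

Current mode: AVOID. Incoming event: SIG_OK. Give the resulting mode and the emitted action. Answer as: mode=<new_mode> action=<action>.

mode=AVOID action=beep

current mode = AVOID; filter table to that mode:
  (AVOID, SIG_FAR) → (SEEK, drive_stop)
  (AVOID, SIG_LOST) → (GRASP, drive_stop)
  (AVOID, SIG_OK) → (AVOID, beep)  ← event matches
event = SIG_OK selects (AVOID, beep)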